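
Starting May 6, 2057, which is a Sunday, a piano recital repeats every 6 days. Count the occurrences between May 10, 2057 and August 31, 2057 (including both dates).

Occurrences land 6·i days after May 6, 2057 for i = 0, 1, 2, …
May 10, 2057 is 4 days after the start; 4 ÷ 6 = 0 remainder 4; since the remainder is 4, round up to i = 1. First occurrence in the window: #2 on May 12, 2057 (1×6 = 6 days in).
August 31, 2057 is 117 days after the start; 117 ÷ 6 = 19 remainder 3. Last occurrence in the window: #20 on August 28, 2057.
Occurrences #2 through #20: 19 in total.

19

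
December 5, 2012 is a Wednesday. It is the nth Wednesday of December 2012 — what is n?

Day 5 falls in week ⌈5/7⌉ of the month.
Days 1–7 hold the 1st Wednesday, 8–14 the 2nd, 15–21 the 3rd, 22–28 the 4th, 29–31 the 5th.
5 is in the range for the 1st.

1st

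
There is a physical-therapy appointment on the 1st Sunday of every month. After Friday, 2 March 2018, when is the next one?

4 March 2018

March 2018 starts on a Thursday, so its 1st Sunday is 4 March 2018 (3 days in).
4 March 2018 is after 2 March 2018, so that is the next one.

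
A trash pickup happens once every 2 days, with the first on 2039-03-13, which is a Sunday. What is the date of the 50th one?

The 50th occurrence is 49 intervals after the first: 49 × 2 = 98 days after 2039-03-13.
March has 31 days — 18 days to the end of March leaves 80.
April has 30 days (50 left).
May has 31 days (19 left).
19 days into June → 2039-06-19.

2039-06-19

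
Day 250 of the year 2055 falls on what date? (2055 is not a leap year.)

2055-09-07

January has 31 days (250 − 31 = 219 remain).
February has 28 days (219 − 28 = 191 remain).
March has 31 days (191 − 31 = 160 remain).
April has 30 days (160 − 30 = 130 remain).
May has 31 days (130 − 31 = 99 remain).
June has 30 days (99 − 30 = 69 remain).
July has 31 days (69 − 31 = 38 remain).
August has 31 days (38 − 31 = 7 remain).
7 into September → September 7.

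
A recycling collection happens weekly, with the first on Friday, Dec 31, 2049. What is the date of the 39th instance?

The 39th occurrence is 38 intervals after the first: 38 × 7 = 266 days after Dec 31, 2049.
Dec has 31 days — 0 days to the end of Dec leaves 266.
Jan has 31 days (235 left).
Feb has 28 days (207 left).
Mar has 31 days (176 left).
Apr has 30 days (146 left).
May has 31 days (115 left).
Jun has 30 days (85 left).
Jul has 31 days (54 left).
Aug has 31 days (23 left).
23 days into Sep → Sep 23, 2050.

Sep 23, 2050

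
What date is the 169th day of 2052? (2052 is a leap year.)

January has 31 days (169 − 31 = 138 remain).
February has 29 days (138 − 29 = 109 remain).
March has 31 days (109 − 31 = 78 remain).
April has 30 days (78 − 30 = 48 remain).
May has 31 days (48 − 31 = 17 remain).
17 into June → June 17.

2052-06-17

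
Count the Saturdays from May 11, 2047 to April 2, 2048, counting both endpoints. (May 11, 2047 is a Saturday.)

47

May 11, 2047 is a Saturday; the first Saturday on or after it is May 11, 2047.
From May 11, 2047 to April 2, 2048: 234 + 93 = 327 days (rest of 2047, to April 2, 2048 in 2048).
327 ÷ 7 = 46 full weeks with remainder 5, so 46 more Saturdays after the first → 47.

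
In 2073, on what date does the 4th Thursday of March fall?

23 March 2073

March 2073 begins on a Wednesday, so the first Thursday is March 2 (1 day later).
The 4th Thursday is 3 weeks later: 2 + 21 = 23.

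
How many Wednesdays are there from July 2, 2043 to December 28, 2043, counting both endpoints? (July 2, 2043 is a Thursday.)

July 2, 2043 is a Thursday; the first Wednesday on or after it is July 8, 2043 (6 days later).
From July 8, 2043 to December 28, 2043: 23 + 31 + 30 + 31 + 30 + 28 = 173 days (rest of July, August, September, October, November, December).
173 ÷ 7 = 24 full weeks with remainder 5, so 24 more Wednesdays after the first → 25.

25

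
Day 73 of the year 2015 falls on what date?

January has 31 days (73 − 31 = 42 remain).
February has 28 days (42 − 28 = 14 remain).
14 into March → March 14.

March 14, 2015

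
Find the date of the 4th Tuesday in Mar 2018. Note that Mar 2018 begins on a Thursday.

Mar 27, 2018

Mar 2018 begins on a Thursday, so the first Tuesday is Mar 6 (5 days later).
The 4th Tuesday is 3 weeks later: 6 + 21 = 27.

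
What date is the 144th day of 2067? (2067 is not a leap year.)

May 24, 2067

Jan has 31 days (144 − 31 = 113 remain).
Feb has 28 days (113 − 28 = 85 remain).
Mar has 31 days (85 − 31 = 54 remain).
Apr has 30 days (54 − 30 = 24 remain).
24 into May → May 24.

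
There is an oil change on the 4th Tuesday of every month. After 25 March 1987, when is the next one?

March 1987 starts on a Sunday; its first Tuesday is the 3rd, so the 4th Tuesday is the 24th — 24 March 1987.
That is not after 25 March 1987, so look at April 1987.
April 1987 starts on a Wednesday; its first Tuesday is the 7th, so the 4th Tuesday is the 28th — 28 April 1987.

28 April 1987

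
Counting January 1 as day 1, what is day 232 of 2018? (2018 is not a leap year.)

January has 31 days (232 − 31 = 201 remain).
February has 28 days (201 − 28 = 173 remain).
March has 31 days (173 − 31 = 142 remain).
April has 30 days (142 − 30 = 112 remain).
May has 31 days (112 − 31 = 81 remain).
June has 30 days (81 − 30 = 51 remain).
July has 31 days (51 − 31 = 20 remain).
20 into August → August 20.

August 20, 2018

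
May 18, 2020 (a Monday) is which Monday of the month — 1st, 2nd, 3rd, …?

Day 18 falls in week ⌈18/7⌉ of the month.
Days 1–7 hold the 1st Monday, 8–14 the 2nd, 15–21 the 3rd, 22–28 the 4th, 29–31 the 5th.
18 is in the range for the 3rd.

3rd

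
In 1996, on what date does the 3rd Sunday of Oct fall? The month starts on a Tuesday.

Oct 1996 begins on a Tuesday, so the first Sunday is Oct 6 (5 days later).
The 3rd Sunday is 2 weeks later: 6 + 14 = 20.

Oct 20, 1996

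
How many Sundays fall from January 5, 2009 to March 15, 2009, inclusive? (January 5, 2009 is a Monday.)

January 5, 2009 is a Monday; the first Sunday on or after it is January 11, 2009 (6 days later).
From January 11, 2009 to March 15, 2009: 20 + 28 + 15 = 63 days (rest of January, February, March).
63 ÷ 7 = 9 full weeks with remainder 0, so 9 more Sundays after the first → 10.

10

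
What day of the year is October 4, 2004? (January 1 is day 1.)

Days in months before October: 31 + 29 + 31 + 30 + 31 + 30 + 31 + 31 + 30 = 274.
Plus 4 days into October → day 278.

278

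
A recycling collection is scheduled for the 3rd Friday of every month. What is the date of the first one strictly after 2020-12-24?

December 2020 starts on a Tuesday; its first Friday is the 4th, so the 3rd Friday is the 18th — 2020-12-18.
That is not after 2020-12-24, so look at January 2021.
January 2021 starts on a Friday; its first Friday is the 1st, so the 3rd Friday is the 15th — 2021-01-15.

2021-01-15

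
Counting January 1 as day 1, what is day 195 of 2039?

January has 31 days (195 − 31 = 164 remain).
February has 28 days (164 − 28 = 136 remain).
March has 31 days (136 − 31 = 105 remain).
April has 30 days (105 − 30 = 75 remain).
May has 31 days (75 − 31 = 44 remain).
June has 30 days (44 − 30 = 14 remain).
14 into July → July 14.

July 14, 2039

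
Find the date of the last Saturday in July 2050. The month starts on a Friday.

July 2050 begins on a Friday, so the first Saturday is July 2 (1 day later).
July 2050 has 31 days. Adding weeks: 2, 9, 16, 23, 30 — the last one ≤ 31 is the 30th.

July 30, 2050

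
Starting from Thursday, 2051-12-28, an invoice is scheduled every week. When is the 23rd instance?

2052-05-30

The 23rd occurrence is 22 intervals after the first: 22 × 7 = 154 days after 2051-12-28.
December has 31 days — 3 days to the end of December leaves 151.
January has 31 days (120 left).
February has 29 days (91 left).
March has 31 days (60 left).
April has 30 days (30 left).
30 days into May → 2052-05-30.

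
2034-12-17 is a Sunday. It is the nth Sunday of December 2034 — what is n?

Day 17 falls in week ⌈17/7⌉ of the month.
Days 1–7 hold the 1st Sunday, 8–14 the 2nd, 15–21 the 3rd, 22–28 the 4th, 29–31 the 5th.
17 is in the range for the 3rd.

3rd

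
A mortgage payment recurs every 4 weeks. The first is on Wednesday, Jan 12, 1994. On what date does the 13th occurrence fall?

Dec 14, 1994

The 13th occurrence is 12 intervals after the first: 12 × 28 = 336 days after Jan 12, 1994.
Jan has 31 days — 19 days to the end of Jan leaves 317.
Feb has 28 days (289 left).
Mar has 31 days (258 left).
Apr has 30 days (228 left).
May has 31 days (197 left).
Jun has 30 days (167 left).
Jul has 31 days (136 left).
Aug has 31 days (105 left).
Sep has 30 days (75 left).
Oct has 31 days (44 left).
Nov has 30 days (14 left).
14 days into Dec → Dec 14, 1994.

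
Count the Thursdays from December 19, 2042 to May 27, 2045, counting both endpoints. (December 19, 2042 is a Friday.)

December 19, 2042 is a Friday; the first Thursday on or after it is December 25, 2042 (6 days later).
From December 25, 2042 to May 27, 2045: 6 + 365 + 366 + 147 = 884 days (rest of 2042, 2043, 2044, to May 27, 2045 in 2045).
884 ÷ 7 = 126 full weeks with remainder 2, so 126 more Thursdays after the first → 127.

127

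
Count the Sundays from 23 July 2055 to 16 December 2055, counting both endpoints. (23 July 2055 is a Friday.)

21

23 July 2055 is a Friday; the first Sunday on or after it is 25 July 2055 (2 days later).
From 25 July 2055 to 16 December 2055: 6 + 31 + 30 + 31 + 30 + 16 = 144 days (rest of July, August, September, October, November, December).
144 ÷ 7 = 20 full weeks with remainder 4, so 20 more Sundays after the first → 21.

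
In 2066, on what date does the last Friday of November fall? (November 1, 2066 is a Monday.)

November 2066 begins on a Monday, so the first Friday is November 5 (4 days later).
November 2066 has 30 days. Adding weeks: 5, 12, 19, 26 — the last one ≤ 30 is the 26th.

2066-11-26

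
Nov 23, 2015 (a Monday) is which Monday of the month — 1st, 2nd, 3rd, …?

Day 23 falls in week ⌈23/7⌉ of the month.
Days 1–7 hold the 1st Monday, 8–14 the 2nd, 15–21 the 3rd, 22–28 the 4th, 29–31 the 5th.
23 is in the range for the 4th.

4th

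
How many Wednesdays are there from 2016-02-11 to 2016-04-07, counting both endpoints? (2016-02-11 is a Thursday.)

8

2016-02-11 is a Thursday; the first Wednesday on or after it is 2016-02-17 (6 days later).
From 2016-02-17 to 2016-04-07: 12 + 31 + 7 = 50 days (rest of February, March, April).
50 ÷ 7 = 7 full weeks with remainder 1, so 7 more Wednesdays after the first → 8.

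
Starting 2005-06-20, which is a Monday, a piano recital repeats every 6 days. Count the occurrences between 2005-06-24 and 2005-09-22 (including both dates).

Occurrences land 6·i days after 2005-06-20 for i = 0, 1, 2, …
2005-06-24 is 4 days after the start; 4 ÷ 6 = 0 remainder 4; since the remainder is 4, round up to i = 1. First occurrence in the window: #2 on 2005-06-26 (1×6 = 6 days in).
2005-09-22 is 94 days after the start; 94 ÷ 6 = 15 remainder 4. Last occurrence in the window: #16 on 2005-09-18.
Occurrences #2 through #16: 15 in total.

15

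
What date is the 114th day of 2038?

Apr 24, 2038

Jan has 31 days (114 − 31 = 83 remain).
Feb has 28 days (83 − 28 = 55 remain).
Mar has 31 days (55 − 31 = 24 remain).
24 into Apr → Apr 24.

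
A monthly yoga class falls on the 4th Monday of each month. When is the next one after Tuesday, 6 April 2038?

April 2038 starts on a Thursday; its first Monday is the 5th, so the 4th Monday is the 26th — 26 April 2038.
26 April 2038 is after 6 April 2038, so that is the next one.

26 April 2038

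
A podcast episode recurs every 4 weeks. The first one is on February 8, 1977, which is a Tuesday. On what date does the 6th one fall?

The 6th occurrence is 5 intervals after the first: 5 × 28 = 140 days after February 8, 1977.
February has 28 days — 20 days to the end of February leaves 120.
March has 31 days (89 left).
April has 30 days (59 left).
May has 31 days (28 left).
28 days into June → June 28, 1977.

June 28, 1977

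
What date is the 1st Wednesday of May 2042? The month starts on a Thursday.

2042-05-07

May 2042 begins on a Thursday, so the first Wednesday is May 7 (6 days later).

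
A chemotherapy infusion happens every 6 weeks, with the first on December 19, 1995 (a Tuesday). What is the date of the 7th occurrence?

August 27, 1996

The 7th occurrence is 6 intervals after the first: 6 × 42 = 252 days after December 19, 1995.
December has 31 days — 12 days to the end of December leaves 240.
January has 31 days (209 left).
February has 29 days (180 left).
March has 31 days (149 left).
April has 30 days (119 left).
May has 31 days (88 left).
June has 30 days (58 left).
July has 31 days (27 left).
27 days into August → August 27, 1996.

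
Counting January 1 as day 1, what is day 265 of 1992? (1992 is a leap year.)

January has 31 days (265 − 31 = 234 remain).
February has 29 days (234 − 29 = 205 remain).
March has 31 days (205 − 31 = 174 remain).
April has 30 days (174 − 30 = 144 remain).
May has 31 days (144 − 31 = 113 remain).
June has 30 days (113 − 30 = 83 remain).
July has 31 days (83 − 31 = 52 remain).
August has 31 days (52 − 31 = 21 remain).
21 into September → September 21.

1992-09-21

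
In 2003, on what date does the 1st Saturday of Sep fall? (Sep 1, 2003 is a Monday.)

Sep 6, 2003

Sep 2003 begins on a Monday, so the first Saturday is Sep 6 (5 days later).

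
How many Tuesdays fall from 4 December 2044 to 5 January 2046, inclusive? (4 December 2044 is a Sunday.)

4 December 2044 is a Sunday; the first Tuesday on or after it is 6 December 2044 (2 days later).
From 6 December 2044 to 5 January 2046: 25 + 365 + 5 = 395 days (rest of 2044, 2045, to 5 January 2046 in 2046).
395 ÷ 7 = 56 full weeks with remainder 3, so 56 more Tuesdays after the first → 57.

57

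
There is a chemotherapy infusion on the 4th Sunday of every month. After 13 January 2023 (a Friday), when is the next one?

22 January 2023

January 2023 starts on a Sunday; its first Sunday is the 1st, so the 4th Sunday is the 22nd — 22 January 2023.
22 January 2023 is after 13 January 2023, so that is the next one.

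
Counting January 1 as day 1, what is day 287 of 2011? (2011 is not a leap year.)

January has 31 days (287 − 31 = 256 remain).
February has 28 days (256 − 28 = 228 remain).
March has 31 days (228 − 31 = 197 remain).
April has 30 days (197 − 30 = 167 remain).
May has 31 days (167 − 31 = 136 remain).
June has 30 days (136 − 30 = 106 remain).
July has 31 days (106 − 31 = 75 remain).
August has 31 days (75 − 31 = 44 remain).
September has 30 days (44 − 30 = 14 remain).
14 into October → October 14.

14 October 2011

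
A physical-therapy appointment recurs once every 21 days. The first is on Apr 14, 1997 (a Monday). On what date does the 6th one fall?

The 6th occurrence is 5 intervals after the first: 5 × 21 = 105 days after Apr 14, 1997.
Apr has 30 days — 16 days to the end of Apr leaves 89.
May has 31 days (58 left).
Jun has 30 days (28 left).
28 days into Jul → Jul 28, 1997.

Jul 28, 1997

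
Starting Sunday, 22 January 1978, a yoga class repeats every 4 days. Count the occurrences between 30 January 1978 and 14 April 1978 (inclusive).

Occurrences land 4·i days after 22 January 1978 for i = 0, 1, 2, …
30 January 1978 is 8 days after the start; 8 ÷ 4 = 2 remainder 0. First occurrence in the window: #3 on 30 January 1978 (2×4 = 8 days in).
14 April 1978 is 82 days after the start; 82 ÷ 4 = 20 remainder 2. Last occurrence in the window: #21 on 12 April 1978.
Occurrences #3 through #21: 19 in total.

19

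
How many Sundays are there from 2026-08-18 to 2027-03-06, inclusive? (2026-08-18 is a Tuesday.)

2026-08-18 is a Tuesday; the first Sunday on or after it is 2026-08-23 (5 days later).
From 2026-08-23 to 2027-03-06: 8 + 30 + 31 + 30 + 31 + 31 + 28 + 6 = 195 days (rest of August, September, October, November, December, January, February, March).
195 ÷ 7 = 27 full weeks with remainder 6, so 27 more Sundays after the first → 28.

28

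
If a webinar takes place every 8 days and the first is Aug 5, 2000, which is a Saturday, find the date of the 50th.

Sep 1, 2001

The 50th occurrence is 49 intervals after the first: 49 × 8 = 392 days after Aug 5, 2000.
Aug has 31 days — 26 days to the end of Aug leaves 366.
Sep has 30 days (336 left).
Oct has 31 days (305 left).
Nov has 30 days (275 left).
Dec has 31 days (244 left).
Jan has 31 days (213 left).
Feb has 28 days (185 left).
Mar has 31 days (154 left).
Apr has 30 days (124 left).
May has 31 days (93 left).
Jun has 30 days (63 left).
Jul has 31 days (32 left).
Aug has 31 days (1 left).
1 day into Sep → Sep 1, 2001.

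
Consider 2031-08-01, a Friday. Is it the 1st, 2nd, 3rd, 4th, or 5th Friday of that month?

Day 1 falls in week ⌈1/7⌉ of the month.
Days 1–7 hold the 1st Friday, 8–14 the 2nd, 15–21 the 3rd, 22–28 the 4th, 29–31 the 5th.
1 is in the range for the 1st.

1st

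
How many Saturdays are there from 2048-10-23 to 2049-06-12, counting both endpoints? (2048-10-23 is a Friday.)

2048-10-23 is a Friday; the first Saturday on or after it is 2048-10-24 (1 day later).
From 2048-10-24 to 2049-06-12: 7 + 30 + 31 + 31 + 28 + 31 + 30 + 31 + 12 = 231 days (rest of October, November, December, January, February, March, April, May, June).
231 ÷ 7 = 33 full weeks with remainder 0, so 33 more Saturdays after the first → 34.

34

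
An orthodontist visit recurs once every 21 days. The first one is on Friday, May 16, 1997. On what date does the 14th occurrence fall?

February 13, 1998

The 14th occurrence is 13 intervals after the first: 13 × 21 = 273 days after May 16, 1997.
May has 31 days — 15 days to the end of May leaves 258.
June has 30 days (228 left).
July has 31 days (197 left).
August has 31 days (166 left).
September has 30 days (136 left).
October has 31 days (105 left).
November has 30 days (75 left).
December has 31 days (44 left).
January has 31 days (13 left).
13 days into February → February 13, 1998.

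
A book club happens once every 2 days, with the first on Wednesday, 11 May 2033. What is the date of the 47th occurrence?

The 47th occurrence is 46 intervals after the first: 46 × 2 = 92 days after 11 May 2033.
May has 31 days — 20 days to the end of May leaves 72.
June has 30 days (42 left).
July has 31 days (11 left).
11 days into August → 11 August 2033.

11 August 2033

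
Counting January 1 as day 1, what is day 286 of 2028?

12 October 2028

January has 31 days (286 − 31 = 255 remain).
February has 29 days (255 − 29 = 226 remain).
March has 31 days (226 − 31 = 195 remain).
April has 30 days (195 − 30 = 165 remain).
May has 31 days (165 − 31 = 134 remain).
June has 30 days (134 − 30 = 104 remain).
July has 31 days (104 − 31 = 73 remain).
August has 31 days (73 − 31 = 42 remain).
September has 30 days (42 − 30 = 12 remain).
12 into October → October 12.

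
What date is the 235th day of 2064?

2064-08-22

January has 31 days (235 − 31 = 204 remain).
February has 29 days (204 − 29 = 175 remain).
March has 31 days (175 − 31 = 144 remain).
April has 30 days (144 − 30 = 114 remain).
May has 31 days (114 − 31 = 83 remain).
June has 30 days (83 − 30 = 53 remain).
July has 31 days (53 − 31 = 22 remain).
22 into August → August 22.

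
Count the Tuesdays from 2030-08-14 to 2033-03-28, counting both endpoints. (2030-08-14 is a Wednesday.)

2030-08-14 is a Wednesday; the first Tuesday on or after it is 2030-08-20 (6 days later).
From 2030-08-20 to 2033-03-28: 133 + 365 + 366 + 87 = 951 days (rest of 2030, 2031, 2032, to 2033-03-28 in 2033).
951 ÷ 7 = 135 full weeks with remainder 6, so 135 more Tuesdays after the first → 136.

136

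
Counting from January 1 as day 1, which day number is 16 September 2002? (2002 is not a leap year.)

Days in months before September: 31 + 28 + 31 + 30 + 31 + 30 + 31 + 31 = 243.
Plus 16 days into September → day 259.

259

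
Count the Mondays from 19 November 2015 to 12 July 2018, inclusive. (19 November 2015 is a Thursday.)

19 November 2015 is a Thursday; the first Monday on or after it is 23 November 2015 (4 days later).
From 23 November 2015 to 12 July 2018: 38 + 366 + 365 + 193 = 962 days (rest of 2015, 2016, 2017, to 12 July 2018 in 2018).
962 ÷ 7 = 137 full weeks with remainder 3, so 137 more Mondays after the first → 138.

138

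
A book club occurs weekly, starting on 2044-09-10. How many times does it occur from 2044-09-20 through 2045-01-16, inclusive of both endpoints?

Occurrences land 7·i days after 2044-09-10 for i = 0, 1, 2, …
2044-09-20 is 10 days after the start; 10 ÷ 7 = 1 remainder 3; since the remainder is 3, round up to i = 2. First occurrence in the window: #3 on 2044-09-24 (2×7 = 14 days in).
2045-01-16 is 128 days after the start; 128 ÷ 7 = 18 remainder 2. Last occurrence in the window: #19 on 2045-01-14.
Occurrences #3 through #19: 17 in total.

17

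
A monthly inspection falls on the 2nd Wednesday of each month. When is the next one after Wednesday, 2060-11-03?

November 2060 starts on a Monday; its first Wednesday is the 3rd, so the 2nd Wednesday is the 10th — 2060-11-10.
2060-11-10 is after 2060-11-03, so that is the next one.

2060-11-10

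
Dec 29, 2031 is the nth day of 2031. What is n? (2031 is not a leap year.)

Days in months before Dec: 31 + 28 + 31 + 30 + 31 + 30 + 31 + 31 + 30 + 31 + 30 = 334.
Plus 29 days into Dec → day 363.

363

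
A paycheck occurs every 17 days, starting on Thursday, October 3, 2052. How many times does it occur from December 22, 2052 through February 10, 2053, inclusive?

Occurrences land 17·i days after October 3, 2052 for i = 0, 1, 2, …
December 22, 2052 is 80 days after the start; 80 ÷ 17 = 4 remainder 12; since the remainder is 12, round up to i = 5. First occurrence in the window: #6 on December 27, 2052 (5×17 = 85 days in).
February 10, 2053 is 130 days after the start; 130 ÷ 17 = 7 remainder 11. Last occurrence in the window: #8 on January 30, 2053.
Occurrences #6 through #8: 3 in total.

3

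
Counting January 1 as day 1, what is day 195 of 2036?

January has 31 days (195 − 31 = 164 remain).
February has 29 days (164 − 29 = 135 remain).
March has 31 days (135 − 31 = 104 remain).
April has 30 days (104 − 30 = 74 remain).
May has 31 days (74 − 31 = 43 remain).
June has 30 days (43 − 30 = 13 remain).
13 into July → July 13.

2036-07-13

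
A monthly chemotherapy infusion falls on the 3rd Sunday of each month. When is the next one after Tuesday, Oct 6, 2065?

Oct 18, 2065

Oct 2065 starts on a Thursday; its first Sunday is the 4th, so the 3rd Sunday is the 18th — Oct 18, 2065.
Oct 18, 2065 is after Oct 6, 2065, so that is the next one.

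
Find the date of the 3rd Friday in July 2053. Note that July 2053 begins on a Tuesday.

July 18, 2053

July 2053 begins on a Tuesday, so the first Friday is July 4 (3 days later).
The 3rd Friday is 2 weeks later: 4 + 14 = 18.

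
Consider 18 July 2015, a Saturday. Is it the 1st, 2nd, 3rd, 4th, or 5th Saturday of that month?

3rd

Day 18 falls in week ⌈18/7⌉ of the month.
Days 1–7 hold the 1st Saturday, 8–14 the 2nd, 15–21 the 3rd, 22–28 the 4th, 29–31 the 5th.
18 is in the range for the 3rd.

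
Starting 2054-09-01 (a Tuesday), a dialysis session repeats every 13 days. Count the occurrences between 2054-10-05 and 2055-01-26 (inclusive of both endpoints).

Occurrences land 13·i days after 2054-09-01 for i = 0, 1, 2, …
2054-10-05 is 34 days after the start; 34 ÷ 13 = 2 remainder 8; since the remainder is 8, round up to i = 3. First occurrence in the window: #4 on 2054-10-10 (3×13 = 39 days in).
2055-01-26 is 147 days after the start; 147 ÷ 13 = 11 remainder 4. Last occurrence in the window: #12 on 2055-01-22.
Occurrences #4 through #12: 9 in total.

9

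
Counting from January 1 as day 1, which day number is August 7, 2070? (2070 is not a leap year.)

Days in months before August: 31 + 28 + 31 + 30 + 31 + 30 + 31 = 212.
Plus 7 days into August → day 219.

219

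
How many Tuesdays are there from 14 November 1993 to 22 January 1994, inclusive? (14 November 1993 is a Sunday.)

14 November 1993 is a Sunday; the first Tuesday on or after it is 16 November 1993 (2 days later).
From 16 November 1993 to 22 January 1994: 14 + 31 + 22 = 67 days (rest of November, December, January).
67 ÷ 7 = 9 full weeks with remainder 4, so 9 more Tuesdays after the first → 10.

10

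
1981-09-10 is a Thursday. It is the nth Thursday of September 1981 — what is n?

2nd

Day 10 falls in week ⌈10/7⌉ of the month.
Days 1–7 hold the 1st Thursday, 8–14 the 2nd, 15–21 the 3rd, 22–28 the 4th, 29–31 the 5th.
10 is in the range for the 2nd.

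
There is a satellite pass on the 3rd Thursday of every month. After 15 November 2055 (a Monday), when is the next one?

November 2055 starts on a Monday; its first Thursday is the 4th, so the 3rd Thursday is the 18th — 18 November 2055.
18 November 2055 is after 15 November 2055, so that is the next one.

18 November 2055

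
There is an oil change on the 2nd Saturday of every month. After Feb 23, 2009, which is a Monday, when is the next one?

Mar 14, 2009

Feb 2009 starts on a Sunday; its first Saturday is the 7th, so the 2nd Saturday is the 14th — Feb 14, 2009.
That is not after Feb 23, 2009, so look at Mar 2009.
Mar 2009 starts on a Sunday; its first Saturday is the 7th, so the 2nd Saturday is the 14th — Mar 14, 2009.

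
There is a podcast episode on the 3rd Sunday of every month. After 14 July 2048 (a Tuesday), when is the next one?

July 2048 starts on a Wednesday; its first Sunday is the 5th, so the 3rd Sunday is the 19th — 19 July 2048.
19 July 2048 is after 14 July 2048, so that is the next one.

19 July 2048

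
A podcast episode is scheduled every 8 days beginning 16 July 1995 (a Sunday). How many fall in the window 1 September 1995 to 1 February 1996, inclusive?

20

Occurrences land 8·i days after 16 July 1995 for i = 0, 1, 2, …
1 September 1995 is 47 days after the start; 47 ÷ 8 = 5 remainder 7; since the remainder is 7, round up to i = 6. First occurrence in the window: #7 on 2 September 1995 (6×8 = 48 days in).
1 February 1996 is 200 days after the start; 200 ÷ 8 = 25 remainder 0. Last occurrence in the window: #26 on 1 February 1996.
Occurrences #7 through #26: 20 in total.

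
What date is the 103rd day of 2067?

January has 31 days (103 − 31 = 72 remain).
February has 28 days (72 − 28 = 44 remain).
March has 31 days (44 − 31 = 13 remain).
13 into April → April 13.

2067-04-13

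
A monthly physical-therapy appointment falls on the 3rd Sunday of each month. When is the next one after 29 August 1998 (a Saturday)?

20 September 1998

August 1998 starts on a Saturday; its first Sunday is the 2nd, so the 3rd Sunday is the 16th — 16 August 1998.
That is not after 29 August 1998, so look at September 1998.
September 1998 starts on a Tuesday; its first Sunday is the 6th, so the 3rd Sunday is the 20th — 20 September 1998.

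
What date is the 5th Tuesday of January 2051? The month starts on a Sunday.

January 31, 2051

January 2051 begins on a Sunday, so the first Tuesday is January 3 (2 days later).
The 5th Tuesday is 4 weeks later: 3 + 28 = 31.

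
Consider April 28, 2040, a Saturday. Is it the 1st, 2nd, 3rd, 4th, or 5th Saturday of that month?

4th

Day 28 falls in week ⌈28/7⌉ of the month.
Days 1–7 hold the 1st Saturday, 8–14 the 2nd, 15–21 the 3rd, 22–28 the 4th, 29–31 the 5th.
28 is in the range for the 4th.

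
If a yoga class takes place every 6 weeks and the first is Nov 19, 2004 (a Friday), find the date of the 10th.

Dec 2, 2005

The 10th occurrence is 9 intervals after the first: 9 × 42 = 378 days after Nov 19, 2004.
Nov has 30 days — 11 days to the end of Nov leaves 367.
Dec has 31 days (336 left).
Jan has 31 days (305 left).
Feb has 28 days (277 left).
Mar has 31 days (246 left).
Apr has 30 days (216 left).
May has 31 days (185 left).
Jun has 30 days (155 left).
Jul has 31 days (124 left).
Aug has 31 days (93 left).
Sep has 30 days (63 left).
Oct has 31 days (32 left).
Nov has 30 days (2 left).
2 days into Dec → Dec 2, 2005.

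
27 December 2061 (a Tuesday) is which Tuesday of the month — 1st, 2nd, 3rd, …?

Day 27 falls in week ⌈27/7⌉ of the month.
Days 1–7 hold the 1st Tuesday, 8–14 the 2nd, 15–21 the 3rd, 22–28 the 4th, 29–31 the 5th.
27 is in the range for the 4th.

4th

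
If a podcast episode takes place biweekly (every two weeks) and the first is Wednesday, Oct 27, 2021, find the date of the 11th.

Mar 16, 2022

The 11th occurrence is 10 intervals after the first: 10 × 14 = 140 days after Oct 27, 2021.
Oct has 31 days — 4 days to the end of Oct leaves 136.
Nov has 30 days (106 left).
Dec has 31 days (75 left).
Jan has 31 days (44 left).
Feb has 28 days (16 left).
16 days into Mar → Mar 16, 2022.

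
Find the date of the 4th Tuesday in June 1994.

June 28, 1994

June 1994 begins on a Wednesday, so the first Tuesday is June 7 (6 days later).
The 4th Tuesday is 3 weeks later: 7 + 21 = 28.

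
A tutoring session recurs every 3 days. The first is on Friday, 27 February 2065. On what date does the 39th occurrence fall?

The 39th occurrence is 38 intervals after the first: 38 × 3 = 114 days after 27 February 2065.
February has 28 days — 1 day to the end of February leaves 113.
March has 31 days (82 left).
April has 30 days (52 left).
May has 31 days (21 left).
21 days into June → 21 June 2065.

21 June 2065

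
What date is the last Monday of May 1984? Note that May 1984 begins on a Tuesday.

May 1984 begins on a Tuesday, so the first Monday is May 7 (6 days later).
May 1984 has 31 days. Adding weeks: 7, 14, 21, 28 — the last one ≤ 31 is the 28th.

May 28, 1984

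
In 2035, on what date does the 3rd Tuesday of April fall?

The first Tuesday of April 2035 is April 3.
The 3rd Tuesday is 2 weeks later: 3 + 14 = 17.

2035-04-17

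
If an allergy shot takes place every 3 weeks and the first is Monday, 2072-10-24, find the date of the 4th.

2072-12-26

The 4th occurrence is 3 intervals after the first: 3 × 21 = 63 days after 2072-10-24.
October has 31 days — 7 days to the end of October leaves 56.
November has 30 days (26 left).
26 days into December → 2072-12-26.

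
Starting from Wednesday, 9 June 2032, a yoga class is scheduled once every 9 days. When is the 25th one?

11 January 2033

The 25th occurrence is 24 intervals after the first: 24 × 9 = 216 days after 9 June 2032.
June has 30 days — 21 days to the end of June leaves 195.
July has 31 days (164 left).
August has 31 days (133 left).
September has 30 days (103 left).
October has 31 days (72 left).
November has 30 days (42 left).
December has 31 days (11 left).
11 days into January → 11 January 2033.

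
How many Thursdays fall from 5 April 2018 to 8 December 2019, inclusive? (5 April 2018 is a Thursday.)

88

5 April 2018 is a Thursday; the first Thursday on or after it is 5 April 2018.
From 5 April 2018 to 8 December 2019: 270 + 342 = 612 days (rest of 2018, to 8 December 2019 in 2019).
612 ÷ 7 = 87 full weeks with remainder 3, so 87 more Thursdays after the first → 88.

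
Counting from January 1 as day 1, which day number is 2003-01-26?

Plus 26 days into January → day 26.

26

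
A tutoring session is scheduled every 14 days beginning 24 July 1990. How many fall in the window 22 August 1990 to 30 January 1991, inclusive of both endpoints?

11

Occurrences land 14·i days after 24 July 1990 for i = 0, 1, 2, …
22 August 1990 is 29 days after the start; 29 ÷ 14 = 2 remainder 1; since the remainder is 1, round up to i = 3. First occurrence in the window: #4 on 4 September 1990 (3×14 = 42 days in).
30 January 1991 is 190 days after the start; 190 ÷ 14 = 13 remainder 8. Last occurrence in the window: #14 on 22 January 1991.
Occurrences #4 through #14: 11 in total.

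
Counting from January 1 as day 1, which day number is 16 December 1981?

Days in months before December: 31 + 28 + 31 + 30 + 31 + 30 + 31 + 31 + 30 + 31 + 30 = 334.
Plus 16 days into December → day 350.

350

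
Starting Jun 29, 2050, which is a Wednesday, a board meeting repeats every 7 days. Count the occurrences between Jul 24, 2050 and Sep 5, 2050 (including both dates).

6

Occurrences land 7·i days after Jun 29, 2050 for i = 0, 1, 2, …
Jul 24, 2050 is 25 days after the start; 25 ÷ 7 = 3 remainder 4; since the remainder is 4, round up to i = 4. First occurrence in the window: #5 on Jul 27, 2050 (4×7 = 28 days in).
Sep 5, 2050 is 68 days after the start; 68 ÷ 7 = 9 remainder 5. Last occurrence in the window: #10 on Aug 31, 2050.
Occurrences #5 through #10: 6 in total.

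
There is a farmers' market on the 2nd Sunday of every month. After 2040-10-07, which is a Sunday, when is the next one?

October 2040 starts on a Monday; its first Sunday is the 7th, so the 2nd Sunday is the 14th — 2040-10-14.
2040-10-14 is after 2040-10-07, so that is the next one.

2040-10-14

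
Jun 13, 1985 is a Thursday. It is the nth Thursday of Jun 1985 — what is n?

Day 13 falls in week ⌈13/7⌉ of the month.
Days 1–7 hold the 1st Thursday, 8–14 the 2nd, 15–21 the 3rd, 22–28 the 4th, 29–31 the 5th.
13 is in the range for the 2nd.

2nd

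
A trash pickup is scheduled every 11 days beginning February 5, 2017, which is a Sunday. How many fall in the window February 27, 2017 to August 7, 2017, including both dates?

Occurrences land 11·i days after February 5, 2017 for i = 0, 1, 2, …
February 27, 2017 is 22 days after the start; 22 ÷ 11 = 2 remainder 0. First occurrence in the window: #3 on February 27, 2017 (2×11 = 22 days in).
August 7, 2017 is 183 days after the start; 183 ÷ 11 = 16 remainder 7. Last occurrence in the window: #17 on July 31, 2017.
Occurrences #3 through #17: 15 in total.

15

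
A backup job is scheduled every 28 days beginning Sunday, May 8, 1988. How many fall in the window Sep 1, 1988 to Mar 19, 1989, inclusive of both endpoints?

Occurrences land 28·i days after May 8, 1988 for i = 0, 1, 2, …
Sep 1, 1988 is 116 days after the start; 116 ÷ 28 = 4 remainder 4; since the remainder is 4, round up to i = 5. First occurrence in the window: #6 on Sep 25, 1988 (5×28 = 140 days in).
Mar 19, 1989 is 315 days after the start; 315 ÷ 28 = 11 remainder 7. Last occurrence in the window: #12 on Mar 12, 1989.
Occurrences #6 through #12: 7 in total.

7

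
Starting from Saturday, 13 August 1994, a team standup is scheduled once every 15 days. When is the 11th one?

10 January 1995

The 11th occurrence is 10 intervals after the first: 10 × 15 = 150 days after 13 August 1994.
August has 31 days — 18 days to the end of August leaves 132.
September has 30 days (102 left).
October has 31 days (71 left).
November has 30 days (41 left).
December has 31 days (10 left).
10 days into January → 10 January 1995.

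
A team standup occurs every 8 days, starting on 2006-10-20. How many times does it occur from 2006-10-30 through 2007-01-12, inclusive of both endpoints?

9

Occurrences land 8·i days after 2006-10-20 for i = 0, 1, 2, …
2006-10-30 is 10 days after the start; 10 ÷ 8 = 1 remainder 2; since the remainder is 2, round up to i = 2. First occurrence in the window: #3 on 2006-11-05 (2×8 = 16 days in).
2007-01-12 is 84 days after the start; 84 ÷ 8 = 10 remainder 4. Last occurrence in the window: #11 on 2007-01-08.
Occurrences #3 through #11: 9 in total.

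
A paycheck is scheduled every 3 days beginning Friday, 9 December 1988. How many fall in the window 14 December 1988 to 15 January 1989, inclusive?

11

Occurrences land 3·i days after 9 December 1988 for i = 0, 1, 2, …
14 December 1988 is 5 days after the start; 5 ÷ 3 = 1 remainder 2; since the remainder is 2, round up to i = 2. First occurrence in the window: #3 on 15 December 1988 (2×3 = 6 days in).
15 January 1989 is 37 days after the start; 37 ÷ 3 = 12 remainder 1. Last occurrence in the window: #13 on 14 January 1989.
Occurrences #3 through #13: 11 in total.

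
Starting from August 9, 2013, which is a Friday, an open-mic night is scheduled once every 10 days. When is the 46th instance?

The 46th occurrence is 45 intervals after the first: 45 × 10 = 450 days after August 9, 2013.
August has 31 days — 22 days to the end of August leaves 428.
From end of August to end of 2013 is 122 days (306 left).
January has 31 days (275 left).
February has 28 days (247 left).
March has 31 days (216 left).
April has 30 days (186 left).
May has 31 days (155 left).
June has 30 days (125 left).
July has 31 days (94 left).
August has 31 days (63 left).
September has 30 days (33 left).
October has 31 days (2 left).
2 days into November → November 2, 2014.

November 2, 2014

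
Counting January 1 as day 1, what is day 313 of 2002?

2002-11-09

January has 31 days (313 − 31 = 282 remain).
February has 28 days (282 − 28 = 254 remain).
March has 31 days (254 − 31 = 223 remain).
April has 30 days (223 − 30 = 193 remain).
May has 31 days (193 − 31 = 162 remain).
June has 30 days (162 − 30 = 132 remain).
July has 31 days (132 − 31 = 101 remain).
August has 31 days (101 − 31 = 70 remain).
September has 30 days (70 − 30 = 40 remain).
October has 31 days (40 − 31 = 9 remain).
9 into November → November 9.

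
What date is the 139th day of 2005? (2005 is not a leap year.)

January has 31 days (139 − 31 = 108 remain).
February has 28 days (108 − 28 = 80 remain).
March has 31 days (80 − 31 = 49 remain).
April has 30 days (49 − 30 = 19 remain).
19 into May → May 19.

19 May 2005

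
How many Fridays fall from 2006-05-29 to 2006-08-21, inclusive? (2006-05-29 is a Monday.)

2006-05-29 is a Monday; the first Friday on or after it is 2006-06-02 (4 days later).
From 2006-06-02 to 2006-08-21: 28 + 31 + 21 = 80 days (rest of June, July, August).
80 ÷ 7 = 11 full weeks with remainder 3, so 11 more Fridays after the first → 12.

12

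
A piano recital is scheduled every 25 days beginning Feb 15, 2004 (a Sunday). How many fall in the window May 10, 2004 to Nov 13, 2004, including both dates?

Occurrences land 25·i days after Feb 15, 2004 for i = 0, 1, 2, …
May 10, 2004 is 85 days after the start; 85 ÷ 25 = 3 remainder 10; since the remainder is 10, round up to i = 4. First occurrence in the window: #5 on May 25, 2004 (4×25 = 100 days in).
Nov 13, 2004 is 272 days after the start; 272 ÷ 25 = 10 remainder 22. Last occurrence in the window: #11 on Oct 22, 2004.
Occurrences #5 through #11: 7 in total.

7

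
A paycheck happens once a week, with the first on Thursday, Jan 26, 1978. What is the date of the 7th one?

The 7th occurrence is 6 intervals after the first: 6 × 7 = 42 days after Jan 26, 1978.
Jan has 31 days — 5 days to the end of Jan leaves 37.
Feb has 28 days (9 left).
9 days into Mar → Mar 9, 1978.

Mar 9, 1978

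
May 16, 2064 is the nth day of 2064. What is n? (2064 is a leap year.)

Days in months before May: 31 + 29 + 31 + 30 = 121.
Plus 16 days into May → day 137.

137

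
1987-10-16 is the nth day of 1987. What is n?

289

Days in months before October: 31 + 28 + 31 + 30 + 31 + 30 + 31 + 31 + 30 = 273.
Plus 16 days into October → day 289.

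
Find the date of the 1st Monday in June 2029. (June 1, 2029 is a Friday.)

June 4, 2029

June 2029 begins on a Friday, so the first Monday is June 4 (3 days later).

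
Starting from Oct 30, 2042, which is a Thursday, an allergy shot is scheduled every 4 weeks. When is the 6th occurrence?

The 6th occurrence is 5 intervals after the first: 5 × 28 = 140 days after Oct 30, 2042.
Oct has 31 days — 1 day to the end of Oct leaves 139.
Nov has 30 days (109 left).
Dec has 31 days (78 left).
Jan has 31 days (47 left).
Feb has 28 days (19 left).
19 days into Mar → Mar 19, 2043.

Mar 19, 2043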